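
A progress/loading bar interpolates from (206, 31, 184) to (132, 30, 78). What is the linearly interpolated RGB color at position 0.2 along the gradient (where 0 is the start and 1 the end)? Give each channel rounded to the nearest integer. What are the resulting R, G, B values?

(191, 31, 163)

R = 206 + 0.2 × (132 − 206) = 206 + 0.2 × -74 = 191.2 → 191
G = 31 + 0.2 × (30 − 31) = 31 + 0.2 × -1 = 30.8 → 31
B = 184 + 0.2 × (78 − 184) = 184 + 0.2 × -106 = 162.8 → 163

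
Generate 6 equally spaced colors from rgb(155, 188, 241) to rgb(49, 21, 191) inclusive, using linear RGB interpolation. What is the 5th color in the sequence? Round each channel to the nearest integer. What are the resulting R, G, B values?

(70, 54, 201)

With 6 swatches and endpoints inclusive, swatch 5 sits at t = (5 − 1)/(6 − 1) = 4/5 ≈ 0.8.
R = 155 + 0.8 × (49 − 155) = 70.2 → 70
G = 188 + 0.8 × (21 − 188) = 54.4 → 54
B = 241 + 0.8 × (191 − 241) = 201 → 201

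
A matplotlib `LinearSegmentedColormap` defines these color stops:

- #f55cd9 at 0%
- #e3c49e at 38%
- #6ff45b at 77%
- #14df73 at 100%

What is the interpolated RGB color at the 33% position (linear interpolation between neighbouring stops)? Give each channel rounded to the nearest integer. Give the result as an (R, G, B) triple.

33% lies between the 0% and 38% stops, so the local fraction is t = (33 − 0)/(38 − 0) = 33/38 ≈ 0.8684.
#f55cd9 → (245, 92, 217); #e3c49e → (227, 196, 158).
R = 245 + 0.8684 × (227 − 245) = 229.369 → 229
G = 92 + 0.8684 × (196 − 92) = 182.314 → 182
B = 217 + 0.8684 × (158 − 217) = 165.764 → 166

(229, 182, 166)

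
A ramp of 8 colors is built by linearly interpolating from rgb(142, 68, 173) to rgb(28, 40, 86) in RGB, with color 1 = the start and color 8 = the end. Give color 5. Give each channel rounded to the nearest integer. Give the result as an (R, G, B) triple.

(77, 52, 123)

With 8 swatches and endpoints inclusive, swatch 5 sits at t = (5 − 1)/(8 − 1) = 4/7 ≈ 0.5714.
R = 142 + 0.5714 × (28 − 142) = 76.86 → 77
G = 68 + 0.5714 × (40 − 68) = 52.001 → 52
B = 173 + 0.5714 × (86 − 173) = 123.288 → 123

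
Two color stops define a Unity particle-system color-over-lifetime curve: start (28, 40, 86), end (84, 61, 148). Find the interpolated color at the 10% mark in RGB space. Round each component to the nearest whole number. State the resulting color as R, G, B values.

(34, 42, 92)

10% corresponds to t = 0.1.
R = 28 + 0.1 × (84 − 28) = 28 + 0.1 × 56 = 33.6 → 34
G = 40 + 0.1 × (61 − 40) = 40 + 0.1 × 21 = 42.1 → 42
B = 86 + 0.1 × (148 − 86) = 86 + 0.1 × 62 = 92.2 → 92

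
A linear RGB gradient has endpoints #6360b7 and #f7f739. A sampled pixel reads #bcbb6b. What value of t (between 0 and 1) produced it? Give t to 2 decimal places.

0.60

Invert the lerp on the G channel (largest span, 151): t = (187 − 96) / (247 − 96) = 91/151 = 0.60265.
Check on R: (188 − 99)/(247 − 99) = 0.6014 ✓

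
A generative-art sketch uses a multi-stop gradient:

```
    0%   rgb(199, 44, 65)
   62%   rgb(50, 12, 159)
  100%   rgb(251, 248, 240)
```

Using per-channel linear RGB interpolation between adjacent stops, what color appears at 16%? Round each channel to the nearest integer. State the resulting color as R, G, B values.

16% lies between the 0% and 62% stops, so the local fraction is t = (16 − 0)/(62 − 0) = 16/62 ≈ 0.2581.
R = 199 + 0.2581 × (50 − 199) = 160.543 → 161
G = 44 + 0.2581 × (12 − 44) = 35.741 → 36
B = 65 + 0.2581 × (159 − 65) = 89.261 → 89

(161, 36, 89)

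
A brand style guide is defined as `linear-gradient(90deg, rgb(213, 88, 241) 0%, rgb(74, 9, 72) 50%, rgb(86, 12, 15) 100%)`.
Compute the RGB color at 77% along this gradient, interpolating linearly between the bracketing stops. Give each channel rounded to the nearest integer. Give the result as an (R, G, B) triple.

77% lies between the 50% and 100% stops, so the local fraction is t = (77 − 50)/(100 − 50) = 27/50 ≈ 0.54.
R = 74 + 0.54 × (86 − 74) = 80.48 → 80
G = 9 + 0.54 × (12 − 9) = 10.62 → 11
B = 72 + 0.54 × (15 − 72) = 41.22 → 41

(80, 11, 41)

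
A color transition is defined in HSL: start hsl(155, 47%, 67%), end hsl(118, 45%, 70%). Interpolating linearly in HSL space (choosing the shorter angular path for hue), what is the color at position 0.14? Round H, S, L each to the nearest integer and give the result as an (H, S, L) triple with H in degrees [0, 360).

(150, 47, 67)

Hue arc: Δh = 118 − 155 = -37° (|Δh| ≤ 180, already the shorter path).
H = 155 + 0.14 × (-37) = 149.82 → 150°
S = 47 + 0.14 × (45 − 47) = 46.72 → 47%
L = 67 + 0.14 × (70 − 67) = 67.42 → 67%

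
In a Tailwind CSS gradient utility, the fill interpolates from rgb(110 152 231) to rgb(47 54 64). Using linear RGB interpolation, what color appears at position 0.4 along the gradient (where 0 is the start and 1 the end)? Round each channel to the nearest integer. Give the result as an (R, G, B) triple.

(85, 113, 164)

R = 110 + 0.4 × (47 − 110) = 110 + 0.4 × -63 = 84.8 → 85
G = 152 + 0.4 × (54 − 152) = 152 + 0.4 × -98 = 112.8 → 113
B = 231 + 0.4 × (64 − 231) = 231 + 0.4 × -167 = 164.2 → 164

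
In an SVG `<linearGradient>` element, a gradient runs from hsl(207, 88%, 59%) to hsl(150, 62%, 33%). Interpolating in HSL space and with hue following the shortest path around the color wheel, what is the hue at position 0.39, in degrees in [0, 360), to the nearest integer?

Hue arc: Δh = 150 − 207 = -57° (|Δh| ≤ 180, already the shorter path).
H = 207 + 0.39 × (-57) = 184.77 → 185°

185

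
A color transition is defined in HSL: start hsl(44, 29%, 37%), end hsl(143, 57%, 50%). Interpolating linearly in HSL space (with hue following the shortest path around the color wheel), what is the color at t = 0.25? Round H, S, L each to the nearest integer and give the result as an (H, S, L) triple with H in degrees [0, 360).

(69, 36, 40)

Hue arc: Δh = 143 − 44 = 99° (|Δh| ≤ 180, already the shorter path).
H = 44 + 0.25 × (99) = 68.75 → 69°
S = 29 + 0.25 × (57 − 29) = 36 → 36%
L = 37 + 0.25 × (50 − 37) = 40.25 → 40%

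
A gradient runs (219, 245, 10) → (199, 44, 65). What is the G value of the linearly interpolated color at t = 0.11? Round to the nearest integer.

223

G = 245 + 0.11 × (44 − 245) = 222.89 → 223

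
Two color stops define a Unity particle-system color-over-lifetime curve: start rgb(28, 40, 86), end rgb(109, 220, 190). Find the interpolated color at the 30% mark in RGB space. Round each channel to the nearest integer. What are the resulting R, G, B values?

30% corresponds to t = 0.3.
R = 28 + 0.3 × (109 − 28) = 28 + 0.3 × 81 = 52.3 → 52
G = 40 + 0.3 × (220 − 40) = 40 + 0.3 × 180 = 94 → 94
B = 86 + 0.3 × (190 − 86) = 86 + 0.3 × 104 = 117.2 → 117

(52, 94, 117)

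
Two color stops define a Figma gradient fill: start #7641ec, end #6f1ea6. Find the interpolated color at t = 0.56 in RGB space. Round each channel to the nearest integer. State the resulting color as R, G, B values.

(114, 45, 197)

#7641ec → (118, 65, 236); #6f1ea6 → (111, 30, 166).
R = 118 + 0.56 × (111 − 118) = 118 + 0.56 × -7 = 114.08 → 114
G = 65 + 0.56 × (30 − 65) = 65 + 0.56 × -35 = 45.4 → 45
B = 236 + 0.56 × (166 − 236) = 236 + 0.56 × -70 = 196.8 → 197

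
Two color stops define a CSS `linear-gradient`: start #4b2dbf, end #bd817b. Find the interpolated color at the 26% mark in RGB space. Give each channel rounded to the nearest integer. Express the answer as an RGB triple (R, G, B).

#4b2dbf → (75, 45, 191); #bd817b → (189, 129, 123).
26% corresponds to t = 0.26.
R = 75 + 0.26 × (189 − 75) = 75 + 0.26 × 114 = 104.64 → 105
G = 45 + 0.26 × (129 − 45) = 45 + 0.26 × 84 = 66.84 → 67
B = 191 + 0.26 × (123 − 191) = 191 + 0.26 × -68 = 173.32 → 173

(105, 67, 173)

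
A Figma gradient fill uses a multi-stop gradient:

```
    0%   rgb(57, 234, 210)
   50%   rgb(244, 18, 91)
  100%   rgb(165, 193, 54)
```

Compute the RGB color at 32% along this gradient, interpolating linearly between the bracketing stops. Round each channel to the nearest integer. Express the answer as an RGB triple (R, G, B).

32% lies between the 0% and 50% stops, so the local fraction is t = (32 − 0)/(50 − 0) = 32/50 ≈ 0.64.
R = 57 + 0.64 × (244 − 57) = 176.68 → 177
G = 234 + 0.64 × (18 − 234) = 95.76 → 96
B = 210 + 0.64 × (91 − 210) = 133.84 → 134

(177, 96, 134)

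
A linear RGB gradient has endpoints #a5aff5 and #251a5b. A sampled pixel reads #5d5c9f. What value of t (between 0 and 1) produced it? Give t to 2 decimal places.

0.56

Invert the lerp on the B channel (largest span, 154): t = (159 − 245) / (91 − 245) = -86/-154 = 0.55844.
Check on R: (93 − 165)/(37 − 165) = 0.5625 ✓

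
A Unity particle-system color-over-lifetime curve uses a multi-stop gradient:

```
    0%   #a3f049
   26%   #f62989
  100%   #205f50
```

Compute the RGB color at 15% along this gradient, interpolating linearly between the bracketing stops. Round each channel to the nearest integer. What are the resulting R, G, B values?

15% lies between the 0% and 26% stops, so the local fraction is t = (15 − 0)/(26 − 0) = 15/26 ≈ 0.5769.
#a3f049 → (163, 240, 73); #f62989 → (246, 41, 137).
R = 163 + 0.5769 × (246 − 163) = 210.883 → 211
G = 240 + 0.5769 × (41 − 240) = 125.197 → 125
B = 73 + 0.5769 × (137 − 73) = 109.922 → 110

(211, 125, 110)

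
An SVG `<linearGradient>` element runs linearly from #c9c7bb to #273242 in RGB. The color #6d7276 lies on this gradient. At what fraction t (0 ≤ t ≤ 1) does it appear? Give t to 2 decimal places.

Invert the lerp on the R channel (largest span, 162): t = (109 − 201) / (39 − 201) = -92/-162 = 0.5679.
Check on G: (114 − 199)/(50 − 199) = 0.5705 ✓

0.57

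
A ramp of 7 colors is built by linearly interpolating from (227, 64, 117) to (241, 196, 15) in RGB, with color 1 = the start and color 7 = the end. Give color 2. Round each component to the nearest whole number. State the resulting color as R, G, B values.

(229, 86, 100)

With 7 swatches and endpoints inclusive, swatch 2 sits at t = (2 − 1)/(7 − 1) = 1/6 ≈ 0.1667.
R = 227 + 0.1667 × (241 − 227) = 229.334 → 229
G = 64 + 0.1667 × (196 − 64) = 86.004 → 86
B = 117 + 0.1667 × (15 − 117) = 99.997 → 100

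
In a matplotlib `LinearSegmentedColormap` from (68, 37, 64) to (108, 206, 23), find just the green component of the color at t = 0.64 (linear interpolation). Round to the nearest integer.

G = 37 + 0.64 × (206 − 37) = 145.16 → 145

145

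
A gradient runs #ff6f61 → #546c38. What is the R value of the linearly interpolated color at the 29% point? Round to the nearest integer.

R₁ = 255 (from #ff6f61), R₂ = 84 (from #546c38).
R = 255 + 0.29 × (84 − 255) = 205.41 → 205

205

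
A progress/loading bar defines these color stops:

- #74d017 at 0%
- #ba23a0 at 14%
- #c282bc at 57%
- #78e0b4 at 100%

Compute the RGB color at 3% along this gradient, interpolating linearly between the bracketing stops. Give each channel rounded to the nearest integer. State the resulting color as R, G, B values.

(131, 171, 52)

3% lies between the 0% and 14% stops, so the local fraction is t = (3 − 0)/(14 − 0) = 3/14 ≈ 0.2143.
#74d017 → (116, 208, 23); #ba23a0 → (186, 35, 160).
R = 116 + 0.2143 × (186 − 116) = 131.001 → 131
G = 208 + 0.2143 × (35 − 208) = 170.926 → 171
B = 23 + 0.2143 × (160 − 23) = 52.359 → 52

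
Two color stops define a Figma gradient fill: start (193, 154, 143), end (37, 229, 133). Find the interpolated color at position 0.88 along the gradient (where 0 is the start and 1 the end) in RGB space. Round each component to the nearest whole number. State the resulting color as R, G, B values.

R = 193 + 0.88 × (37 − 193) = 193 + 0.88 × -156 = 55.72 → 56
G = 154 + 0.88 × (229 − 154) = 154 + 0.88 × 75 = 220 → 220
B = 143 + 0.88 × (133 − 143) = 143 + 0.88 × -10 = 134.2 → 134
So the blended color is (56, 220, 134), about #38dc86.

(56, 220, 134)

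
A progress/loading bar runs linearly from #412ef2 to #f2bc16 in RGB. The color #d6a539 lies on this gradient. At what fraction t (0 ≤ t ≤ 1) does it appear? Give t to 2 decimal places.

0.84

Invert the lerp on the B channel (largest span, 220): t = (57 − 242) / (22 − 242) = -185/-220 = 0.84091.
Check on R: (214 − 65)/(242 − 65) = 0.8418 ✓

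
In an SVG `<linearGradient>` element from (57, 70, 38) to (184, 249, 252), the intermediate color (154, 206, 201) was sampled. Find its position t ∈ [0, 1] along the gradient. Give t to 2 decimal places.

0.76

Invert the lerp on the B channel (largest span, 214): t = (201 − 38) / (252 − 38) = 163/214 = 0.76168.
Check on R: (154 − 57)/(184 − 57) = 0.7638 ✓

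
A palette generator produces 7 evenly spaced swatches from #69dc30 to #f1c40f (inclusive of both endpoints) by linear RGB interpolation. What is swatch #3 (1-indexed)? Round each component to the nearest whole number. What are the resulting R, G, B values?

With 7 swatches and endpoints inclusive, swatch 3 sits at t = (3 − 1)/(7 − 1) = 2/6 ≈ 0.3333.
#69dc30 → (105, 220, 48); #f1c40f → (241, 196, 15).
R = 105 + 0.3333 × (241 − 105) = 150.329 → 150
G = 220 + 0.3333 × (196 − 220) = 212.001 → 212
B = 48 + 0.3333 × (15 − 48) = 37.001 → 37

(150, 212, 37)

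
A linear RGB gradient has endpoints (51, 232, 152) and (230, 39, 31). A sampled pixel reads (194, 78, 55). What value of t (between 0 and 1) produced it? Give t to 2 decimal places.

Invert the lerp on the G channel (largest span, 193): t = (78 − 232) / (39 − 232) = -154/-193 = 0.79793.
Check on R: (194 − 51)/(230 − 51) = 0.7989 ✓

0.80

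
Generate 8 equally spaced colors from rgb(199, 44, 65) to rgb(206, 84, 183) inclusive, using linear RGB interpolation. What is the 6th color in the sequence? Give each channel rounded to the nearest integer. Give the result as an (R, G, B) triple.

With 8 swatches and endpoints inclusive, swatch 6 sits at t = (6 − 1)/(8 − 1) = 5/7 ≈ 0.7143.
R = 199 + 0.7143 × (206 − 199) = 204 → 204
G = 44 + 0.7143 × (84 − 44) = 72.572 → 73
B = 65 + 0.7143 × (183 − 65) = 149.287 → 149

(204, 73, 149)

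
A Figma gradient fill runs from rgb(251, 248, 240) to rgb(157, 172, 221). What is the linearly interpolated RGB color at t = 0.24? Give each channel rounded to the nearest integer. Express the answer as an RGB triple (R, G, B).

R = 251 + 0.24 × (157 − 251) = 251 + 0.24 × -94 = 228.44 → 228
G = 248 + 0.24 × (172 − 248) = 248 + 0.24 × -76 = 229.76 → 230
B = 240 + 0.24 × (221 − 240) = 240 + 0.24 × -19 = 235.44 → 235
So the blended color is (228, 230, 235), about #e4e6eb.

(228, 230, 235)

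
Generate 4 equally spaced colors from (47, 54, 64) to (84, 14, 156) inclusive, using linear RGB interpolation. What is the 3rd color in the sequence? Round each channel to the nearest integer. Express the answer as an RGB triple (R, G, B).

With 4 swatches and endpoints inclusive, swatch 3 sits at t = (3 − 1)/(4 − 1) = 2/3 ≈ 0.6667.
R = 47 + 0.6667 × (84 − 47) = 71.668 → 72
G = 54 + 0.6667 × (14 − 54) = 27.332 → 27
B = 64 + 0.6667 × (156 − 64) = 125.336 → 125

(72, 27, 125)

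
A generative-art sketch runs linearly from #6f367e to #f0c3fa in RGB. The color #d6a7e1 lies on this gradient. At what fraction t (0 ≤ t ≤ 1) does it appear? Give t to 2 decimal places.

Invert the lerp on the G channel (largest span, 141): t = (167 − 54) / (195 − 54) = 113/141 = 0.80142.
Check on R: (214 − 111)/(240 − 111) = 0.7984 ✓

0.80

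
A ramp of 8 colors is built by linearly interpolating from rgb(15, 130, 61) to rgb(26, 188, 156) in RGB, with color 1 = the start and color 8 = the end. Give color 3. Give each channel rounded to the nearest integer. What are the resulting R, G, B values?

(18, 147, 88)

With 8 swatches and endpoints inclusive, swatch 3 sits at t = (3 − 1)/(8 − 1) = 2/7 ≈ 0.2857.
R = 15 + 0.2857 × (26 − 15) = 18.143 → 18
G = 130 + 0.2857 × (188 − 130) = 146.571 → 147
B = 61 + 0.2857 × (156 − 61) = 88.142 → 88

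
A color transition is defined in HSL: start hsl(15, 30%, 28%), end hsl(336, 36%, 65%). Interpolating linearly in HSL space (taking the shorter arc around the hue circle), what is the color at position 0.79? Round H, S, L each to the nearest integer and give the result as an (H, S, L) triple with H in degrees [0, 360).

(344, 35, 57)

Hue: 336 − 15 = 321°, but |321| > 180 so the shorter arc goes the other way: Δh = 321 − 360 = -39°.
H = 15 + 0.79 × (-39) = -15.81 → -16 → -16 mod 360 = 344°
S = 30 + 0.79 × (36 − 30) = 34.74 → 35%
L = 28 + 0.79 × (65 − 28) = 57.23 → 57%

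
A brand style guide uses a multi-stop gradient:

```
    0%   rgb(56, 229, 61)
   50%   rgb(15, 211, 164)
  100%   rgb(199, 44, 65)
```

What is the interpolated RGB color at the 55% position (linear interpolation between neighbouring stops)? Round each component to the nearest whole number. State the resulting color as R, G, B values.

55% lies between the 50% and 100% stops, so the local fraction is t = (55 − 50)/(100 − 50) = 5/50 ≈ 0.1.
R = 15 + 0.1 × (199 − 15) = 33.4 → 33
G = 211 + 0.1 × (44 − 211) = 194.3 → 194
B = 164 + 0.1 × (65 − 164) = 154.1 → 154

(33, 194, 154)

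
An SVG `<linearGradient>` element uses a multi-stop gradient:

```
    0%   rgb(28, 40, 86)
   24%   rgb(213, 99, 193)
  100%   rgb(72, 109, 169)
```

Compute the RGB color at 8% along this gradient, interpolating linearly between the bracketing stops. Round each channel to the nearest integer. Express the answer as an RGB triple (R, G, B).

(90, 60, 122)

8% lies between the 0% and 24% stops, so the local fraction is t = (8 − 0)/(24 − 0) = 8/24 ≈ 0.3333.
R = 28 + 0.3333 × (213 − 28) = 89.66 → 90
G = 40 + 0.3333 × (99 − 40) = 59.665 → 60
B = 86 + 0.3333 × (193 − 86) = 121.663 → 122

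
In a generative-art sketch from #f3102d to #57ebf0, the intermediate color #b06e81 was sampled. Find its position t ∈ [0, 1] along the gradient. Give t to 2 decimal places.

Invert the lerp on the G channel (largest span, 219): t = (110 − 16) / (235 − 16) = 94/219 = 0.42922.
Check on R: (176 − 243)/(87 − 243) = 0.4295 ✓

0.43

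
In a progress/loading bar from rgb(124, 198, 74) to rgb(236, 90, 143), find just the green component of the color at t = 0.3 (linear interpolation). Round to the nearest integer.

G = 198 + 0.3 × (90 − 198) = 165.6 → 166

166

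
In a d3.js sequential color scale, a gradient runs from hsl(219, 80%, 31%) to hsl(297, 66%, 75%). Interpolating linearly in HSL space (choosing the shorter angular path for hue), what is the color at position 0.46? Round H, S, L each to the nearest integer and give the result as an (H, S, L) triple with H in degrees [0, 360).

(255, 74, 51)

Hue arc: Δh = 297 − 219 = 78° (|Δh| ≤ 180, already the shorter path).
H = 219 + 0.46 × (78) = 254.88 → 255°
S = 80 + 0.46 × (66 − 80) = 73.56 → 74%
L = 31 + 0.46 × (75 − 31) = 51.24 → 51%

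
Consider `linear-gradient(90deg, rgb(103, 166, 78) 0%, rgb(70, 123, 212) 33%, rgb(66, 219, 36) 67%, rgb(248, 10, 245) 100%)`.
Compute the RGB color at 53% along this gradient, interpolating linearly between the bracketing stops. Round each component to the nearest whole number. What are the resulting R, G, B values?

53% lies between the 33% and 67% stops, so the local fraction is t = (53 − 33)/(67 − 33) = 20/34 ≈ 0.5882.
R = 70 + 0.5882 × (66 − 70) = 67.647 → 68
G = 123 + 0.5882 × (219 − 123) = 179.467 → 179
B = 212 + 0.5882 × (36 − 212) = 108.477 → 108

(68, 179, 108)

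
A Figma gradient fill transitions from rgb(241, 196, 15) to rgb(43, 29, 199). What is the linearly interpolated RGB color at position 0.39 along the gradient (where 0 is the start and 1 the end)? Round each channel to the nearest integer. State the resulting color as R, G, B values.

(164, 131, 87)

R = 241 + 0.39 × (43 − 241) = 241 + 0.39 × -198 = 163.78 → 164
G = 196 + 0.39 × (29 − 196) = 196 + 0.39 × -167 = 130.87 → 131
B = 15 + 0.39 × (199 − 15) = 15 + 0.39 × 184 = 86.76 → 87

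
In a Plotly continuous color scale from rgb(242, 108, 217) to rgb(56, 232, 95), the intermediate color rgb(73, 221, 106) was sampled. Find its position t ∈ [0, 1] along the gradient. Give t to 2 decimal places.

0.91

Invert the lerp on the R channel (largest span, 186): t = (73 − 242) / (56 − 242) = -169/-186 = 0.9086.
Check on G: (221 − 108)/(232 − 108) = 0.9113 ✓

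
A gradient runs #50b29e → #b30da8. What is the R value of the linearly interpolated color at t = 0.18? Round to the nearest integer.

R₁ = 80 (from #50b29e), R₂ = 179 (from #b30da8).
R = 80 + 0.18 × (179 − 80) = 97.82 → 98

98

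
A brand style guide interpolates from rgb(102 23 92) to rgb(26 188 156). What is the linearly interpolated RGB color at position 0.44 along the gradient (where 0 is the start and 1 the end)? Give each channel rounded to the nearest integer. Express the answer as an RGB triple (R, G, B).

(69, 96, 120)

R = 102 + 0.44 × (26 − 102) = 102 + 0.44 × -76 = 68.56 → 69
G = 23 + 0.44 × (188 − 23) = 23 + 0.44 × 165 = 95.6 → 96
B = 92 + 0.44 × (156 − 92) = 92 + 0.44 × 64 = 120.16 → 120
So the blended color is (69, 96, 120), about #456078.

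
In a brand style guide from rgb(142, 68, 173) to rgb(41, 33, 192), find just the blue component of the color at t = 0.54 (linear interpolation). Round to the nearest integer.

183

B = 173 + 0.54 × (192 − 173) = 183.26 → 183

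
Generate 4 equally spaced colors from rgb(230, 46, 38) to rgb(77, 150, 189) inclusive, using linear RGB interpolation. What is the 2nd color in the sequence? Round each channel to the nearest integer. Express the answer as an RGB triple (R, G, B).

(179, 81, 88)

With 4 swatches and endpoints inclusive, swatch 2 sits at t = (2 − 1)/(4 − 1) = 1/3 ≈ 0.3333.
R = 230 + 0.3333 × (77 − 230) = 179.005 → 179
G = 46 + 0.3333 × (150 − 46) = 80.663 → 81
B = 38 + 0.3333 × (189 − 38) = 88.328 → 88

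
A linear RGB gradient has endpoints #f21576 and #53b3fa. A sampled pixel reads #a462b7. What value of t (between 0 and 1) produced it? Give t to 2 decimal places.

0.49

Invert the lerp on the R channel (largest span, 159): t = (164 − 242) / (83 − 242) = -78/-159 = 0.49057.
Check on G: (98 − 21)/(179 − 21) = 0.4873 ✓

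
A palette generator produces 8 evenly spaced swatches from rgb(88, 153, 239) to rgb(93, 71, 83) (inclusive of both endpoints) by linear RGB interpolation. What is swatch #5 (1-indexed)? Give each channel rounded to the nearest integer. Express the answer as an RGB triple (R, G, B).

With 8 swatches and endpoints inclusive, swatch 5 sits at t = (5 − 1)/(8 − 1) = 4/7 ≈ 0.5714.
R = 88 + 0.5714 × (93 − 88) = 90.857 → 91
G = 153 + 0.5714 × (71 − 153) = 106.145 → 106
B = 239 + 0.5714 × (83 − 239) = 149.862 → 150

(91, 106, 150)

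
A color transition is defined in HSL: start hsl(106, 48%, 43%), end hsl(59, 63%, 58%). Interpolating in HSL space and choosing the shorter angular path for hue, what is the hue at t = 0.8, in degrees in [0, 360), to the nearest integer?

68

Hue arc: Δh = 59 − 106 = -47° (|Δh| ≤ 180, already the shorter path).
H = 106 + 0.8 × (-47) = 68.4 → 68°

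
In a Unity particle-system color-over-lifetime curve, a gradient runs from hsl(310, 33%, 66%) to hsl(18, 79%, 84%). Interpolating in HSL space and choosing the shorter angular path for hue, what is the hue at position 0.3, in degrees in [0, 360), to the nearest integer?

330

Hue: 18 − 310 = -292°, but |-292| > 180 so the shorter arc goes the other way: Δh = -292 + 360 = 68°.
H = 310 + 0.3 × (68) = 330.4 → 330°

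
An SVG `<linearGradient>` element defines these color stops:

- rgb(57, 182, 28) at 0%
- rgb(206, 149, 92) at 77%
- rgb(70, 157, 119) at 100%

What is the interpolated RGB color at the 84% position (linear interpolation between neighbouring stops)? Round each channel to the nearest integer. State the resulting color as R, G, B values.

(165, 151, 100)

84% lies between the 77% and 100% stops, so the local fraction is t = (84 − 77)/(100 − 77) = 7/23 ≈ 0.3043.
R = 206 + 0.3043 × (70 − 206) = 164.615 → 165
G = 149 + 0.3043 × (157 − 149) = 151.434 → 151
B = 92 + 0.3043 × (119 − 92) = 100.216 → 100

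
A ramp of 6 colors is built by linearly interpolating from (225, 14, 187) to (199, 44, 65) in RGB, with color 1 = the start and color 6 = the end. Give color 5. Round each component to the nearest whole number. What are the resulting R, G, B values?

With 6 swatches and endpoints inclusive, swatch 5 sits at t = (5 − 1)/(6 − 1) = 4/5 ≈ 0.8.
R = 225 + 0.8 × (199 − 225) = 204.2 → 204
G = 14 + 0.8 × (44 − 14) = 38 → 38
B = 187 + 0.8 × (65 − 187) = 89.4 → 89

(204, 38, 89)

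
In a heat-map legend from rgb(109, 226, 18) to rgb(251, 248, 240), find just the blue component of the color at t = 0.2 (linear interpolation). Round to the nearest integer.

B = 18 + 0.2 × (240 − 18) = 62.4 → 62

62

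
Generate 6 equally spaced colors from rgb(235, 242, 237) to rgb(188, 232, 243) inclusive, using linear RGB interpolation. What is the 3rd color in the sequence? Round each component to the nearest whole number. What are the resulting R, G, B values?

With 6 swatches and endpoints inclusive, swatch 3 sits at t = (3 − 1)/(6 − 1) = 2/5 ≈ 0.4.
R = 235 + 0.4 × (188 − 235) = 216.2 → 216
G = 242 + 0.4 × (232 − 242) = 238 → 238
B = 237 + 0.4 × (243 − 237) = 239.4 → 239

(216, 238, 239)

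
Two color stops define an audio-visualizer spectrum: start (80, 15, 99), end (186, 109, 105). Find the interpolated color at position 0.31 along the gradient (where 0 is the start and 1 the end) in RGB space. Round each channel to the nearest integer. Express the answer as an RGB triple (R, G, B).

R = 80 + 0.31 × (186 − 80) = 80 + 0.31 × 106 = 112.86 → 113
G = 15 + 0.31 × (109 − 15) = 15 + 0.31 × 94 = 44.14 → 44
B = 99 + 0.31 × (105 − 99) = 99 + 0.31 × 6 = 100.86 → 101

(113, 44, 101)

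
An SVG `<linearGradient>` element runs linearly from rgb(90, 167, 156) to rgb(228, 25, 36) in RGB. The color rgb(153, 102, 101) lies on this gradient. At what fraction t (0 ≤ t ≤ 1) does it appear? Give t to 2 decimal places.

0.46

Invert the lerp on the G channel (largest span, 142): t = (102 − 167) / (25 − 167) = -65/-142 = 0.45775.
Check on R: (153 − 90)/(228 − 90) = 0.4565 ✓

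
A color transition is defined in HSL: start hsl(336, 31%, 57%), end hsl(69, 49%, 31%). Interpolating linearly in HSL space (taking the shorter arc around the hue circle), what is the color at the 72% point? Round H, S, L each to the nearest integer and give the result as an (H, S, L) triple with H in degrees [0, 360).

(43, 44, 38)

Hue: 69 − 336 = -267°, but |-267| > 180 so the shorter arc goes the other way: Δh = -267 + 360 = 93°.
H = 336 + 0.72 × (93) = 402.96 → 403 → 403 mod 360 = 43°
S = 31 + 0.72 × (49 − 31) = 43.96 → 44%
L = 57 + 0.72 × (31 − 57) = 38.28 → 38%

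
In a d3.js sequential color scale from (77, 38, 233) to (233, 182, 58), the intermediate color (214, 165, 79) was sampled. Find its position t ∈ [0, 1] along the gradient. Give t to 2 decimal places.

0.88

Invert the lerp on the B channel (largest span, 175): t = (79 − 233) / (58 − 233) = -154/-175 = 0.88.
Check on R: (214 − 77)/(233 − 77) = 0.8782 ✓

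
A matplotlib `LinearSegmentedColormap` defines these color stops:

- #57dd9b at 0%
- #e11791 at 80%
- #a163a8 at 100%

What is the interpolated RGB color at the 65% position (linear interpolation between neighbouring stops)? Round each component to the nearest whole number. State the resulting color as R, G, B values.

65% lies between the 0% and 80% stops, so the local fraction is t = (65 − 0)/(80 − 0) = 65/80 ≈ 0.8125.
#57dd9b → (87, 221, 155); #e11791 → (225, 23, 145).
R = 87 + 0.8125 × (225 − 87) = 199.125 → 199
G = 221 + 0.8125 × (23 − 221) = 60.125 → 60
B = 155 + 0.8125 × (145 − 155) = 146.875 → 147

(199, 60, 147)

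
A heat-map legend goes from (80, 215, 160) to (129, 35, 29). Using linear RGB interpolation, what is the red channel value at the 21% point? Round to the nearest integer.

90

R = 80 + 0.21 × (129 − 80) = 90.29 → 90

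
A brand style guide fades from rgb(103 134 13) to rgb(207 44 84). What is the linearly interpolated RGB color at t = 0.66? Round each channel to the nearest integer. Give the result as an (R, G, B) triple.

(172, 75, 60)

R = 103 + 0.66 × (207 − 103) = 103 + 0.66 × 104 = 171.64 → 172
G = 134 + 0.66 × (44 − 134) = 134 + 0.66 × -90 = 74.6 → 75
B = 13 + 0.66 × (84 − 13) = 13 + 0.66 × 71 = 59.86 → 60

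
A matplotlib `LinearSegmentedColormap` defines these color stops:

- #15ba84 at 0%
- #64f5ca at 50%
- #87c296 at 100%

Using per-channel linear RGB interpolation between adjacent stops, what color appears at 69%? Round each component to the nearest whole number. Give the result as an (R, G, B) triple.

69% lies between the 50% and 100% stops, so the local fraction is t = (69 − 50)/(100 − 50) = 19/50 ≈ 0.38.
#64f5ca → (100, 245, 202); #87c296 → (135, 194, 150).
R = 100 + 0.38 × (135 − 100) = 113.3 → 113
G = 245 + 0.38 × (194 − 245) = 225.62 → 226
B = 202 + 0.38 × (150 − 202) = 182.24 → 182

(113, 226, 182)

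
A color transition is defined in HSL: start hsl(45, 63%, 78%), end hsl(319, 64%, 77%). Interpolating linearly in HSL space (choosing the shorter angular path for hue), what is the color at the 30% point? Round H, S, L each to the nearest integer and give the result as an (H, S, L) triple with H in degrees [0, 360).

Hue: 319 − 45 = 274°, but |274| > 180 so the shorter arc goes the other way: Δh = 274 − 360 = -86°.
H = 45 + 0.3 × (-86) = 19.2 → 19°
S = 63 + 0.3 × (64 − 63) = 63.3 → 63%
L = 78 + 0.3 × (77 − 78) = 77.7 → 78%

(19, 63, 78)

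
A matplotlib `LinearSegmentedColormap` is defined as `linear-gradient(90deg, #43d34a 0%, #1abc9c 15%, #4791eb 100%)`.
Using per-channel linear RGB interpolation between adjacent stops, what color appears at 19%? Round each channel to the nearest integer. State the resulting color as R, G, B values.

(28, 186, 160)

19% lies between the 15% and 100% stops, so the local fraction is t = (19 − 15)/(100 − 15) = 4/85 ≈ 0.0471.
#1abc9c → (26, 188, 156); #4791eb → (71, 145, 235).
R = 26 + 0.0471 × (71 − 26) = 28.119 → 28
G = 188 + 0.0471 × (145 − 188) = 185.975 → 186
B = 156 + 0.0471 × (235 − 156) = 159.721 → 160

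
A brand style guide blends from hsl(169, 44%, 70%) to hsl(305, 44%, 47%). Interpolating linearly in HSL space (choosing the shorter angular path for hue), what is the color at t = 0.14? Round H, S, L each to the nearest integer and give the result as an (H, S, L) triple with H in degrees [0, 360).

(188, 44, 67)

Hue arc: Δh = 305 − 169 = 136° (|Δh| ≤ 180, already the shorter path).
H = 169 + 0.14 × (136) = 188.04 → 188°
S = 44 + 0.14 × (44 − 44) = 44 → 44%
L = 70 + 0.14 × (47 − 70) = 66.78 → 67%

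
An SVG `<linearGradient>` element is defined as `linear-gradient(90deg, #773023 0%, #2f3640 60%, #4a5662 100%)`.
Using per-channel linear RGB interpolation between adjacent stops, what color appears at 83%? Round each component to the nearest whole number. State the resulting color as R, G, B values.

83% lies between the 60% and 100% stops, so the local fraction is t = (83 − 60)/(100 − 60) = 23/40 ≈ 0.575.
#2f3640 → (47, 54, 64); #4a5662 → (74, 86, 98).
R = 47 + 0.575 × (74 − 47) = 62.525 → 63
G = 54 + 0.575 × (86 − 54) = 72.4 → 72
B = 64 + 0.575 × (98 − 64) = 83.55 → 84

(63, 72, 84)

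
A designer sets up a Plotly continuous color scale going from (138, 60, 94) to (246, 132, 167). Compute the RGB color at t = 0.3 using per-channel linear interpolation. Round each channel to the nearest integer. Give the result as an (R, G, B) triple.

(170, 82, 116)

R = 138 + 0.3 × (246 − 138) = 138 + 0.3 × 108 = 170.4 → 170
G = 60 + 0.3 × (132 − 60) = 60 + 0.3 × 72 = 81.6 → 82
B = 94 + 0.3 × (167 − 94) = 94 + 0.3 × 73 = 115.9 → 116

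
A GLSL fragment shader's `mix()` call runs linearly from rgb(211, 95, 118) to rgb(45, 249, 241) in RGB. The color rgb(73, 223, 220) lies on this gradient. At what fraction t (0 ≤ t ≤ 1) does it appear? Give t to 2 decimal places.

Invert the lerp on the R channel (largest span, 166): t = (73 − 211) / (45 − 211) = -138/-166 = 0.83133.
Check on G: (223 − 95)/(249 − 95) = 0.8312 ✓

0.83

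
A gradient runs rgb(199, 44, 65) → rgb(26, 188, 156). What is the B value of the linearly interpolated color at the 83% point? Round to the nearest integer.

141

B = 65 + 0.83 × (156 − 65) = 140.53 → 141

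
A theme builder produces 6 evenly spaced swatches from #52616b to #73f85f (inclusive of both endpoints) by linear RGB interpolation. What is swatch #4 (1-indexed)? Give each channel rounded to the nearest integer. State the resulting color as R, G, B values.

With 6 swatches and endpoints inclusive, swatch 4 sits at t = (4 − 1)/(6 − 1) = 3/5 ≈ 0.6.
#52616b → (82, 97, 107); #73f85f → (115, 248, 95).
R = 82 + 0.6 × (115 − 82) = 101.8 → 102
G = 97 + 0.6 × (248 − 97) = 187.6 → 188
B = 107 + 0.6 × (95 − 107) = 99.8 → 100

(102, 188, 100)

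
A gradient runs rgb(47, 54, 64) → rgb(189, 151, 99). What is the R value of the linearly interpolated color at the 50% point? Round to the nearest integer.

R = 47 + 0.5 × (189 − 47) = 118 → 118

118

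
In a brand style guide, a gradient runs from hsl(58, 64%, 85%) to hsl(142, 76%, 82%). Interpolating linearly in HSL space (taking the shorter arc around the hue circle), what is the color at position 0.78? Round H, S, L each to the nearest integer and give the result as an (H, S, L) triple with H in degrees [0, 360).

(124, 73, 83)

Hue arc: Δh = 142 − 58 = 84° (|Δh| ≤ 180, already the shorter path).
H = 58 + 0.78 × (84) = 123.52 → 124°
S = 64 + 0.78 × (76 − 64) = 73.36 → 73%
L = 85 + 0.78 × (82 − 85) = 82.66 → 83%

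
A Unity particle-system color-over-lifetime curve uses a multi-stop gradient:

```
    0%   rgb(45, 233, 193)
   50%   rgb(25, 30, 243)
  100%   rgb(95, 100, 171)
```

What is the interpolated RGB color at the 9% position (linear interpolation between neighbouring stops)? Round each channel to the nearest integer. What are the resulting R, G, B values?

(41, 196, 202)

9% lies between the 0% and 50% stops, so the local fraction is t = (9 − 0)/(50 − 0) = 9/50 ≈ 0.18.
R = 45 + 0.18 × (25 − 45) = 41.4 → 41
G = 233 + 0.18 × (30 − 233) = 196.46 → 196
B = 193 + 0.18 × (243 − 193) = 202 → 202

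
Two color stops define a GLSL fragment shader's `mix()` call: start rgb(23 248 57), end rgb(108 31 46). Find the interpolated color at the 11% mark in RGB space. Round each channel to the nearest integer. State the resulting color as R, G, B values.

(32, 224, 56)

11% corresponds to t = 0.11.
R = 23 + 0.11 × (108 − 23) = 23 + 0.11 × 85 = 32.35 → 32
G = 248 + 0.11 × (31 − 248) = 248 + 0.11 × -217 = 224.13 → 224
B = 57 + 0.11 × (46 − 57) = 57 + 0.11 × -11 = 55.79 → 56
So the blended color is (32, 224, 56), about #20e038.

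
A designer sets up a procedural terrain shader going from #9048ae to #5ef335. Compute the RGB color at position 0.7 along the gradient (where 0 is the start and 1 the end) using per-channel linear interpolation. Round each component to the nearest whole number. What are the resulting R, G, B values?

#9048ae → (144, 72, 174); #5ef335 → (94, 243, 53).
R = 144 + 0.7 × (94 − 144) = 144 + 0.7 × -50 = 109 → 109
G = 72 + 0.7 × (243 − 72) = 72 + 0.7 × 171 = 191.7 → 192
B = 174 + 0.7 × (53 − 174) = 174 + 0.7 × -121 = 89.3 → 89

(109, 192, 89)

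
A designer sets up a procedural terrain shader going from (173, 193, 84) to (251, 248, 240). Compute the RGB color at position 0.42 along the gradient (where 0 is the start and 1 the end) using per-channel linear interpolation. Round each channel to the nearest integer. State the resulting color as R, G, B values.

R = 173 + 0.42 × (251 − 173) = 173 + 0.42 × 78 = 205.76 → 206
G = 193 + 0.42 × (248 − 193) = 193 + 0.42 × 55 = 216.1 → 216
B = 84 + 0.42 × (240 − 84) = 84 + 0.42 × 156 = 149.52 → 150

(206, 216, 150)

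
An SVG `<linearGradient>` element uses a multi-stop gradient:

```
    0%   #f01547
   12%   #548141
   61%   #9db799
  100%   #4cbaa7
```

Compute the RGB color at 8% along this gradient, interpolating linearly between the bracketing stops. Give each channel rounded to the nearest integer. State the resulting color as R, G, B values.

(136, 93, 67)

8% lies between the 0% and 12% stops, so the local fraction is t = (8 − 0)/(12 − 0) = 8/12 ≈ 0.6667.
#f01547 → (240, 21, 71); #548141 → (84, 129, 65).
R = 240 + 0.6667 × (84 − 240) = 135.995 → 136
G = 21 + 0.6667 × (129 − 21) = 93.004 → 93
B = 71 + 0.6667 × (65 − 71) = 67 → 67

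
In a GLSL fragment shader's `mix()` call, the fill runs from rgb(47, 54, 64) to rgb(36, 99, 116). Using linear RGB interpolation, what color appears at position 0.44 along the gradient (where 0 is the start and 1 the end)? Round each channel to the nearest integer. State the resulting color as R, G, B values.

R = 47 + 0.44 × (36 − 47) = 47 + 0.44 × -11 = 42.16 → 42
G = 54 + 0.44 × (99 − 54) = 54 + 0.44 × 45 = 73.8 → 74
B = 64 + 0.44 × (116 − 64) = 64 + 0.44 × 52 = 86.88 → 87

(42, 74, 87)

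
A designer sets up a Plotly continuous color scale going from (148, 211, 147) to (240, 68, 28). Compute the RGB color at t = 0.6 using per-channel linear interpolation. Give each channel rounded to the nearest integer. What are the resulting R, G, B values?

R = 148 + 0.6 × (240 − 148) = 148 + 0.6 × 92 = 203.2 → 203
G = 211 + 0.6 × (68 − 211) = 211 + 0.6 × -143 = 125.2 → 125
B = 147 + 0.6 × (28 − 147) = 147 + 0.6 × -119 = 75.6 → 76
So the blended color is (203, 125, 76), about #cb7d4c.

(203, 125, 76)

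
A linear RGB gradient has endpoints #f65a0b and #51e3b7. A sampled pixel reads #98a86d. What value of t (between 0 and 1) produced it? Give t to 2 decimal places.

Invert the lerp on the B channel (largest span, 172): t = (109 − 11) / (183 − 11) = 98/172 = 0.56977.
Check on R: (152 − 246)/(81 − 246) = 0.5697 ✓

0.57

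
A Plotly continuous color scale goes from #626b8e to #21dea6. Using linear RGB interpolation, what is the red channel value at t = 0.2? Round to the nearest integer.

R₁ = 98 (from #626b8e), R₂ = 33 (from #21dea6).
R = 98 + 0.2 × (33 − 98) = 85 → 85

85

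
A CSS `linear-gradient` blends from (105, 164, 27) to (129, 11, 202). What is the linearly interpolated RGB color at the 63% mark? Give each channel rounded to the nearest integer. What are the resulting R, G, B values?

(120, 68, 137)

63% corresponds to t = 0.63.
R = 105 + 0.63 × (129 − 105) = 105 + 0.63 × 24 = 120.12 → 120
G = 164 + 0.63 × (11 − 164) = 164 + 0.63 × -153 = 67.61 → 68
B = 27 + 0.63 × (202 − 27) = 27 + 0.63 × 175 = 137.25 → 137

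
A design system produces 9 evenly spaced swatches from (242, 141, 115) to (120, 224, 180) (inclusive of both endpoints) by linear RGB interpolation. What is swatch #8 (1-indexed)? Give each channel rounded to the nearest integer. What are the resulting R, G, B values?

(135, 214, 172)

With 9 swatches and endpoints inclusive, swatch 8 sits at t = (8 − 1)/(9 − 1) = 7/8 ≈ 0.875.
R = 242 + 0.875 × (120 − 242) = 135.25 → 135
G = 141 + 0.875 × (224 − 141) = 213.625 → 214
B = 115 + 0.875 × (180 − 115) = 171.875 → 172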